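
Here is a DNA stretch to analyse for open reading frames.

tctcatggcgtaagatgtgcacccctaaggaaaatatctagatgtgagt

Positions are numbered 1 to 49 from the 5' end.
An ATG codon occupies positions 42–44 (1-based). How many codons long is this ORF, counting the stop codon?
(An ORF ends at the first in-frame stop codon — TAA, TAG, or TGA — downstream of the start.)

Codons from position 42: ATG (42–44), TGA (45–47).
TGA is the first in-frame stop; that's 2 codons including the stop.

2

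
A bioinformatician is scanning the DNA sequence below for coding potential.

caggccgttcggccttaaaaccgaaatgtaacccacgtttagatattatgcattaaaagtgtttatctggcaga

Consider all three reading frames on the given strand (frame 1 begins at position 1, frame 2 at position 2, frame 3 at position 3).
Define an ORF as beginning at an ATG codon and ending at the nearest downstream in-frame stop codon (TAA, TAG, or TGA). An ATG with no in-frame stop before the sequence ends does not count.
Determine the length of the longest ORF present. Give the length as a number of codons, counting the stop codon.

Frame 1: CAG GCC GTT CGG CCT TAA AAC CGA AAT GTA ACC CAC GTT TAG ATA TTA TGC ATT AAA AGT GTT TAT CTG GCA — no ATG→stop ORF.
Frame 2: AGG CCG TTC GGC CTT AAA ACC GAA ATG TAA CCC ACG TTT AGA TAT TAT GCA TTA AAA GTG TTT ATC TGG CAG — ATG at 26, stop TAA at 29 → 6 nt.
Frame 3: GGC CGT TCG GCC TTA AAA CCG AAA TGT AAC CCA CGT TTA GAT ATT ATG CAT TAA AAG TGT TTA TCT GGC AGA — ATG at 48, stop TAA at 54 → 9 nt.
Longest: frame 3, positions 48–56, 9 nt = 3 codons = 2 aa. → 3 codons.

3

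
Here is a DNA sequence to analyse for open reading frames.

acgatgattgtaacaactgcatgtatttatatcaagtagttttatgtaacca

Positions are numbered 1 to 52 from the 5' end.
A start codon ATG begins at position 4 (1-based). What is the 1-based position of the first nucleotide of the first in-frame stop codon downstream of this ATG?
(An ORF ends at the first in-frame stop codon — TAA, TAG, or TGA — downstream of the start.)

37

Codons from position 4: ATG (4–6), ATT (7–9), GTA (10–12), ACA (13–15), ACT (16–18), GCA (19–21), TGT (22–24), ATT (25–27), TAT (28–30), ATC (31–33), AAG (34–36), TAG (37–39).
TAG is a stop codon; it begins at position 37.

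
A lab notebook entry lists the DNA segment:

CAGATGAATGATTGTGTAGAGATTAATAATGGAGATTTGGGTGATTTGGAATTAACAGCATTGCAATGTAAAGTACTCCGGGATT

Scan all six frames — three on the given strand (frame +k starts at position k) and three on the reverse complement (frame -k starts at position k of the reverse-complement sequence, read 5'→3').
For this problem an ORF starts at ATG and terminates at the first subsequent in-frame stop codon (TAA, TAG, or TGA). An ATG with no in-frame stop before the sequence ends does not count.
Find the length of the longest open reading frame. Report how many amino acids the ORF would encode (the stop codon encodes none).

Reverse complement (5'→3'): AATCCCGGAGTACTTTACATTGCAATGCTGTTAATTCCAAATCACCCAAATCTCCATTATTAATCTCTACACAATCATTCATCTG
Frame +1: CAG ATG AAT GAT TGT GTA GAG ATT AAT AAT GGA GAT TTG GGT GAT TTG GAA TTA ACA GCA TTG CAA TGT AAA GTA CTC CGG GAT — no ATG→stop ORF.
Frame +2: AGA TGA ATG ATT GTG TAG AGA TTA ATA ATG GAG ATT TGG GTG ATT TGG AAT TAA CAG CAT TGC AAT GTA AAG TAC TCC GGG ATT — ATG at 8, stop TAG at 17 → 12 nt; ATG at 29, stop TAA at 53 → 27 nt.
Frame +3: GAT GAA TGA TTG TGT AGA GAT TAA TAA TGG AGA TTT GGG TGA TTT GGA ATT AAC AGC ATT GCA ATG TAA AGT ACT CCG GGA — ATG at 66, stop TAA at 69 → 6 nt.
Frame -1: AAT CCC GGA GTA CTT TAC ATT GCA ATG CTG TTA ATT CCA AAT CAC CCA AAT CTC CAT TAT TAA TCT CTA CAC AAT CAT TCA TCT — ATG at 25, stop TAA at 61 → 39 nt.
Frame -2: ATC CCG GAG TAC TTT ACA TTG CAA TGC TGT TAA TTC CAA ATC ACC CAA ATC TCC ATT ATT AAT CTC TAC ACA ATC ATT CAT CTG — no ATG→stop ORF.
Frame -3: TCC CGG AGT ACT TTA CAT TGC AAT GCT GTT AAT TCC AAA TCA CCC AAA TCT CCA TTA TTA ATC TCT ACA CAA TCA TTC ATC — no ATG→stop ORF.
Longest: frame -1, positions 25–63, 39 nt = 13 codons = 12 aa. → 12 amino acids.

12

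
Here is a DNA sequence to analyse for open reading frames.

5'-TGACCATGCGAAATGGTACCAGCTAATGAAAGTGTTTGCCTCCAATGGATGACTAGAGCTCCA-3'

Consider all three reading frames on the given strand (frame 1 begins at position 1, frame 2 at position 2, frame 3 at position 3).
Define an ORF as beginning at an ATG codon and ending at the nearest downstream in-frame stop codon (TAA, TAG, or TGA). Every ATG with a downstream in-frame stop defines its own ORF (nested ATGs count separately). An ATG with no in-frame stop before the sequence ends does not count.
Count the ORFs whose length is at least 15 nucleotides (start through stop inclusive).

2

Frame 1: TGA CCA TGC GAA ATG GTA CCA GCT AAT GAA AGT GTT TGC CTC CAA TGG ATG ACT AGA GCT CCA — no ATG→stop ORF.
Frame 2: GAC CAT GCG AAA TGG TAC CAG CTA ATG AAA GTG TTT GCC TCC AAT GGA TGA CTA GAG CTC — ATG at 26, stop TGA at 50 → 27 nt.
Frame 3: ACC ATG CGA AAT GGT ACC AGC TAA TGA AAG TGT TTG CCT CCA ATG GAT GAC TAG AGC TCC — ATG at 6, stop TAA at 24 → 21 nt; ATG at 45, stop TAG at 54 → 12 nt.
ORFs ≥ 15 nucleotides: frame 2 26–52 (27 nucleotides), frame 3 6–26 (21 nucleotides). Count = 2.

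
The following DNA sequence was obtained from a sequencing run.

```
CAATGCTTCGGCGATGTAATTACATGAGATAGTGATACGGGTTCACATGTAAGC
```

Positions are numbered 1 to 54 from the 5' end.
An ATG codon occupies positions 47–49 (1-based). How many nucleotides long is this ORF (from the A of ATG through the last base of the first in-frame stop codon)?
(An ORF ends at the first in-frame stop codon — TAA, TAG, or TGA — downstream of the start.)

6

Codons from position 47: ATG (47–49), TAA (50–52).
TAA is the first in-frame stop; ORF spans 47–52, 6 nucleotides.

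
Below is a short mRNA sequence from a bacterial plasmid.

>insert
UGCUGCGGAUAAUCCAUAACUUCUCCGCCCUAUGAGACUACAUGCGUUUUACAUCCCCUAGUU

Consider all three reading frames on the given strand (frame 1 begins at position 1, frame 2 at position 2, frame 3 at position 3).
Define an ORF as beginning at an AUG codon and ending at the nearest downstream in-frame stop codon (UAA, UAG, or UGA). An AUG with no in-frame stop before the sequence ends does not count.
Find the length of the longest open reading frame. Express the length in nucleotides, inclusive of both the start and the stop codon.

30

Frame 1: UGC UGC GGA UAA UCC AUA ACU UCU CCG CCC UAU GAG ACU ACA UGC GUU UUA CAU CCC CUA GUU — no AUG→stop ORF.
Frame 2: GCU GCG GAU AAU CCA UAA CUU CUC CGC CCU AUG AGA CUA CAU GCG UUU UAC AUC CCC UAG — AUG at 32, stop UAG at 59 → 30 nt.
Frame 3: CUG CGG AUA AUC CAU AAC UUC UCC GCC CUA UGA GAC UAC AUG CGU UUU ACA UCC CCU AGU — no AUG→stop ORF.
Longest: frame 2, positions 32–61, 30 nt = 10 codons = 9 aa. → 30 nucleotides.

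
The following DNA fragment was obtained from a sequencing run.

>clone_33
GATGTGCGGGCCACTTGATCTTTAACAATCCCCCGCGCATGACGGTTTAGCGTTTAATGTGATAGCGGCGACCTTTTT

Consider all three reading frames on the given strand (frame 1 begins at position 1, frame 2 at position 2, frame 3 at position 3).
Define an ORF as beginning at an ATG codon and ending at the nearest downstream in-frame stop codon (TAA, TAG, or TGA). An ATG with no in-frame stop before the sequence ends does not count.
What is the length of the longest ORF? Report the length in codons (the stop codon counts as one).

Frame 1: GAT GTG CGG GCC ACT TGA TCT TTA ACA ATC CCC CGC GCA TGA CGG TTT AGC GTT TAA TGT GAT AGC GGC GAC CTT TTT — no ATG→stop ORF.
Frame 2: ATG TGC GGG CCA CTT GAT CTT TAA CAA TCC CCC GCG CAT GAC GGT TTA GCG TTT AAT GTG ATA GCG GCG ACC TTT — ATG at 2, stop TAA at 23 → 24 nt.
Frame 3: TGT GCG GGC CAC TTG ATC TTT AAC AAT CCC CCG CGC ATG ACG GTT TAG CGT TTA ATG TGA TAG CGG CGA CCT TTT — ATG at 39, stop TAG at 48 → 12 nt; ATG at 57, stop TGA at 60 → 6 nt.
Longest: frame 2, positions 2–25, 24 nt = 8 codons = 7 aa. → 8 codons.

8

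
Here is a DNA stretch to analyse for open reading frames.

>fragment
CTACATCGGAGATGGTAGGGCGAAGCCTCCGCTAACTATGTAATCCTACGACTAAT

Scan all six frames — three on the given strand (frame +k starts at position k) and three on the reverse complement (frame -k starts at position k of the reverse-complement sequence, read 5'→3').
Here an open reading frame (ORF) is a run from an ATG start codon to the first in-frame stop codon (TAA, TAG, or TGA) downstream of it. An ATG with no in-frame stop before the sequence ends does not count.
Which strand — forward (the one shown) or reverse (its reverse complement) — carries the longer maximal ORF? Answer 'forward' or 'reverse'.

forward

Reverse complement (5'→3'): ATTAGTCGTAGGATTACATAGTTAGCGGAGGCTTCGCCCTACCATCTCCGATGTAG
Frame +1: CTA CAT CGG AGA TGG TAG GGC GAA GCC TCC GCT AAC TAT GTA ATC CTA CGA CTA — no ATG→stop ORF.
Frame +2: TAC ATC GGA GAT GGT AGG GCG AAG CCT CCG CTA ACT ATG TAA TCC TAC GAC TAA — ATG at 38, stop TAA at 41 → 6 nt.
Frame +3: ACA TCG GAG ATG GTA GGG CGA AGC CTC CGC TAA CTA TGT AAT CCT ACG ACT AAT — ATG at 12, stop TAA at 33 → 24 nt.
Frame -1: ATT AGT CGT AGG ATT ACA TAG TTA GCG GAG GCT TCG CCC TAC CAT CTC CGA TGT — no ATG→stop ORF.
Frame -2: TTA GTC GTA GGA TTA CAT AGT TAG CGG AGG CTT CGC CCT ACC ATC TCC GAT GTA — no ATG→stop ORF.
Frame -3: TAG TCG TAG GAT TAC ATA GTT AGC GGA GGC TTC GCC CTA CCA TCT CCG ATG TAG — ATG at 51, stop TAG at 54 → 6 nt.
Forward-strand max 24 nt; reverse-strand max 6 nt. The forward strand has the longer ORF.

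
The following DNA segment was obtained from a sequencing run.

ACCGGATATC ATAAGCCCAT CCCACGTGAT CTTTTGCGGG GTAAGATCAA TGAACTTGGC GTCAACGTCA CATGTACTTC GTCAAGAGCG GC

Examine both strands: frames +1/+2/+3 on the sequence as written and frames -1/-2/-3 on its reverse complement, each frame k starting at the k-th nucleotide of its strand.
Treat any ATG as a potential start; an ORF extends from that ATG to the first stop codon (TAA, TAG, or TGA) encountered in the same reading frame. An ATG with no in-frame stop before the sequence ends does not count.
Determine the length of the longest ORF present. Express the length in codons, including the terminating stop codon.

4

Reverse complement (5'→3'): GCCGCTCTTGACGAAGTACATGTGACGTTGACGCCAAGTTCATTGATCTTACCCCGCAAAAGATCACGTGGGATGGGCTTATGATATCCGGT
Frame +1: ACC GGA TAT CAT AAG CCC ATC CCA CGT GAT CTT TTG CGG GGT AAG ATC AAT GAA CTT GGC GTC AAC GTC ACA TGT ACT TCG TCA AGA GCG — no ATG→stop ORF.
Frame +2: CCG GAT ATC ATA AGC CCA TCC CAC GTG ATC TTT TGC GGG GTA AGA TCA ATG AAC TTG GCG TCA ACG TCA CAT GTA CTT CGT CAA GAG CGG — no ATG→stop ORF.
Frame +3: CGG ATA TCA TAA GCC CAT CCC ACG TGA TCT TTT GCG GGG TAA GAT CAA TGA ACT TGG CGT CAA CGT CAC ATG TAC TTC GTC AAG AGC GGC — no ATG→stop ORF.
Frame -1: GCC GCT CTT GAC GAA GTA CAT GTG ACG TTG ACG CCA AGT TCA TTG ATC TTA CCC CGC AAA AGA TCA CGT GGG ATG GGC TTA TGA TAT CCG — ATG at 73, stop TGA at 82 → 12 nt.
Frame -2: CCG CTC TTG ACG AAG TAC ATG TGA CGT TGA CGC CAA GTT CAT TGA TCT TAC CCC GCA AAA GAT CAC GTG GGA TGG GCT TAT GAT ATC CGG — ATG at 20, stop TGA at 23 → 6 nt.
Frame -3: CGC TCT TGA CGA AGT ACA TGT GAC GTT GAC GCC AAG TTC ATT GAT CTT ACC CCG CAA AAG ATC ACG TGG GAT GGG CTT ATG ATA TCC GGT — no ATG→stop ORF.
Longest: frame -1, positions 73–84, 12 nt = 4 codons = 3 aa. → 4 codons.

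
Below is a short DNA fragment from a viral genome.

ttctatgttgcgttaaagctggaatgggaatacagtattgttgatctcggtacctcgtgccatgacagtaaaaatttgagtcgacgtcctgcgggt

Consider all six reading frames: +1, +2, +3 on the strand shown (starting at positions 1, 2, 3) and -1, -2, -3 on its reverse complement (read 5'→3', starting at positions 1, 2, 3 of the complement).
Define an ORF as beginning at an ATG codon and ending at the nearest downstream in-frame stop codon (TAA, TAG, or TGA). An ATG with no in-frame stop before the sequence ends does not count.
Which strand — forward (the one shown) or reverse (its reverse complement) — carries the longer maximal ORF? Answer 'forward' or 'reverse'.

reverse

Reverse complement (5'→3'): ACCCGCAGGACGTCGACTCAAATTTTTACTGTCATGGCACGAGGTACCGAGATCAACAATACTGTATTCCCATTCCAGCTTTAACGCAACATAGAA
Frame +1: TTC TAT GTT GCG TTA AAG CTG GAA TGG GAA TAC AGT ATT GTT GAT CTC GGT ACC TCG TGC CAT GAC AGT AAA AAT TTG AGT CGA CGT CCT GCG GGT — no ATG→stop ORF.
Frame +2: TCT ATG TTG CGT TAA AGC TGG AAT GGG AAT ACA GTA TTG TTG ATC TCG GTA CCT CGT GCC ATG ACA GTA AAA ATT TGA GTC GAC GTC CTG CGG — ATG at 5, stop TAA at 14 → 12 nt; ATG at 62, stop TGA at 77 → 18 nt.
Frame +3: CTA TGT TGC GTT AAA GCT GGA ATG GGA ATA CAG TAT TGT TGA TCT CGG TAC CTC GTG CCA TGA CAG TAA AAA TTT GAG TCG ACG TCC TGC GGG — ATG at 24, stop TGA at 42 → 21 nt.
Frame -1: ACC CGC AGG ACG TCG ACT CAA ATT TTT ACT GTC ATG GCA CGA GGT ACC GAG ATC AAC AAT ACT GTA TTC CCA TTC CAG CTT TAA CGC AAC ATA GAA — ATG at 34, stop TAA at 82 → 51 nt.
Frame -2: CCC GCA GGA CGT CGA CTC AAA TTT TTA CTG TCA TGG CAC GAG GTA CCG AGA TCA ACA ATA CTG TAT TCC CAT TCC AGC TTT AAC GCA ACA TAG — no ATG→stop ORF.
Frame -3: CCG CAG GAC GTC GAC TCA AAT TTT TAC TGT CAT GGC ACG AGG TAC CGA GAT CAA CAA TAC TGT ATT CCC ATT CCA GCT TTA ACG CAA CAT AGA — no ATG→stop ORF.
Forward-strand max 21 nt; reverse-strand max 51 nt. The reverse strand has the longer ORF.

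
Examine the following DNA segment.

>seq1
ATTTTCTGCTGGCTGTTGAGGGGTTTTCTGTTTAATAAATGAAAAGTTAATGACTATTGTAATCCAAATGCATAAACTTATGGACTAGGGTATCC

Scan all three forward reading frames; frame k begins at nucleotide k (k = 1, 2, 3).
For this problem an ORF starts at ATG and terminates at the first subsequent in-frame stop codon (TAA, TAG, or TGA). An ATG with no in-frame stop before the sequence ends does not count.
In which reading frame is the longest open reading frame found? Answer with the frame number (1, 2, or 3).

Frame 1: ATT TTC TGC TGG CTG TTG AGG GGT TTT CTG TTT AAT AAA TGA AAA GTT AAT GAC TAT TGT AAT CCA AAT GCA TAA ACT TAT GGA CTA GGG TAT — no ATG→stop ORF.
Frame 2: TTT TCT GCT GGC TGT TGA GGG GTT TTC TGT TTA ATA AAT GAA AAG TTA ATG ACT ATT GTA ATC CAA ATG CAT AAA CTT ATG GAC TAG GGT ATC — ATG at 50, stop TAG at 86 → 39 nt; ATG at 68, stop TAG at 86 → 21 nt; ATG at 80, stop TAG at 86 → 9 nt.
Frame 3: TTT CTG CTG GCT GTT GAG GGG TTT TCT GTT TAA TAA ATG AAA AGT TAA TGA CTA TTG TAA TCC AAA TGC ATA AAC TTA TGG ACT AGG GTA TCC — ATG at 39, stop TAA at 48 → 12 nt.
Longest ORF is 39 nt in frame 2 (positions 50–88).

2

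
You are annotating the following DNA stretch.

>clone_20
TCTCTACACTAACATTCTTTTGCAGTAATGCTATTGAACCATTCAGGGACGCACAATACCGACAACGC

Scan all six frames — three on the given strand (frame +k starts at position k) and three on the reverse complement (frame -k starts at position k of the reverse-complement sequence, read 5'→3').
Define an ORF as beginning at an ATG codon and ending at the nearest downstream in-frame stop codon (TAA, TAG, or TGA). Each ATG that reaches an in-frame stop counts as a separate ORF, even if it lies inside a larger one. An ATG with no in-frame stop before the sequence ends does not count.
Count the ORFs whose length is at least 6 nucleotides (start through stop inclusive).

Reverse complement (5'→3'): GCGTTGTCGGTATTGTGCGTCCCTGAATGGTTCAATAGCATTACTGCAAAAGAATGTTAGTGTAGAGA
Frame +1: TCT CTA CAC TAA CAT TCT TTT GCA GTA ATG CTA TTG AAC CAT TCA GGG ACG CAC AAT ACC GAC AAC — no ATG→stop ORF.
Frame +2: CTC TAC ACT AAC ATT CTT TTG CAG TAA TGC TAT TGA ACC ATT CAG GGA CGC ACA ATA CCG ACA ACG — no ATG→stop ORF.
Frame +3: TCT ACA CTA ACA TTC TTT TGC AGT AAT GCT ATT GAA CCA TTC AGG GAC GCA CAA TAC CGA CAA CGC — no ATG→stop ORF.
Frame -1: GCG TTG TCG GTA TTG TGC GTC CCT GAA TGG TTC AAT AGC ATT ACT GCA AAA GAA TGT TAG TGT AGA — no ATG→stop ORF.
Frame -2: CGT TGT CGG TAT TGT GCG TCC CTG AAT GGT TCA ATA GCA TTA CTG CAA AAG AAT GTT AGT GTA GAG — no ATG→stop ORF.
Frame -3: GTT GTC GGT ATT GTG CGT CCC TGA ATG GTT CAA TAG CAT TAC TGC AAA AGA ATG TTA GTG TAG AGA — ATG at 27, stop TAG at 36 → 12 nt; ATG at 54, stop TAG at 63 → 12 nt.
ORFs ≥ 6 nucleotides: frame -3 27–38 (12 nucleotides), frame -3 54–65 (12 nucleotides). Count = 2.

2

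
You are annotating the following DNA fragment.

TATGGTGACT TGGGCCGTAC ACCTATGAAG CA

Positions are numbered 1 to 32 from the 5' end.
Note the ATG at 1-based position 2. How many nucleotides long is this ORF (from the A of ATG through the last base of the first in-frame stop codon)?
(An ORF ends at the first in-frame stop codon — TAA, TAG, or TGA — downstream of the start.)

27

Codons from position 2: ATG (2–4), GTG (5–7), ACT (8–10), TGG (11–13), GCC (14–16), GTA (17–19), CAC (20–22), CTA (23–25), TGA (26–28).
TGA is the first in-frame stop; ORF spans 2–28, 27 nucleotides.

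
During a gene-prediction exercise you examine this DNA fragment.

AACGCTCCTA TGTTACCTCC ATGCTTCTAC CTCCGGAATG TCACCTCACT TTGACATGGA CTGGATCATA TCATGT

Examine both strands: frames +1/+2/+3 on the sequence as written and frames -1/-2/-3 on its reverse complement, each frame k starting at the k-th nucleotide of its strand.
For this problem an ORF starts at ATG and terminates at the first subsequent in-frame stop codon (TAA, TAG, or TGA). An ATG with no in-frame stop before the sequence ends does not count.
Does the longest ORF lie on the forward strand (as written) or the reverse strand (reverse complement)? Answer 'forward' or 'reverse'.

Reverse complement (5'→3'): ACATGATATGATCCAGTCCATGTCAAAGTGAGGTGACATTCCGGAGGTAGAAGCATGGAGGTAACATAGGAGCGTT
Frame +1: AAC GCT CCT ATG TTA CCT CCA TGC TTC TAC CTC CGG AAT GTC ACC TCA CTT TGA CAT GGA CTG GAT CAT ATC ATG — ATG at 10, stop TGA at 52 → 45 nt.
Frame +2: ACG CTC CTA TGT TAC CTC CAT GCT TCT ACC TCC GGA ATG TCA CCT CAC TTT GAC ATG GAC TGG ATC ATA TCA TGT — no ATG→stop ORF.
Frame +3: CGC TCC TAT GTT ACC TCC ATG CTT CTA CCT CCG GAA TGT CAC CTC ACT TTG ACA TGG ACT GGA TCA TAT CAT — no ATG→stop ORF.
Frame -1: ACA TGA TAT GAT CCA GTC CAT GTC AAA GTG AGG TGA CAT TCC GGA GGT AGA AGC ATG GAG GTA ACA TAG GAG CGT — ATG at 55, stop TAG at 67 → 15 nt.
Frame -2: CAT GAT ATG ATC CAG TCC ATG TCA AAG TGA GGT GAC ATT CCG GAG GTA GAA GCA TGG AGG TAA CAT AGG AGC GTT — ATG at 8, stop TGA at 29 → 24 nt; ATG at 20, stop TGA at 29 → 12 nt.
Frame -3: ATG ATA TGA TCC AGT CCA TGT CAA AGT GAG GTG ACA TTC CGG AGG TAG AAG CAT GGA GGT AAC ATA GGA GCG — ATG at 3, stop TGA at 9 → 9 nt.
Forward-strand max 45 nt; reverse-strand max 24 nt. The forward strand has the longer ORF.

forward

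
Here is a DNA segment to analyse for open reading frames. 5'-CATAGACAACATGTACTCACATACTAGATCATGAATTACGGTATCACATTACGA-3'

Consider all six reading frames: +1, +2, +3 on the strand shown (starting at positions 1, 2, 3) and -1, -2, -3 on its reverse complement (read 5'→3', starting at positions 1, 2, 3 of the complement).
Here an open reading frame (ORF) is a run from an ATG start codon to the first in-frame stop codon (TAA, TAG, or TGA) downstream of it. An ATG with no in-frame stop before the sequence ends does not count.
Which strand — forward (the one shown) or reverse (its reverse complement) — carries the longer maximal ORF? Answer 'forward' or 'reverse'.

forward

Reverse complement (5'→3'): TCGTAATGTGATACCGTAATTCATGATCTAGTATGTGAGTACATGTTGTCTATG
Frame +1: CAT AGA CAA CAT GTA CTC ACA TAC TAG ATC ATG AAT TAC GGT ATC ACA TTA CGA — no ATG→stop ORF.
Frame +2: ATA GAC AAC ATG TAC TCA CAT ACT AGA TCA TGA ATT ACG GTA TCA CAT TAC — ATG at 11, stop TGA at 32 → 24 nt.
Frame +3: TAG ACA ACA TGT ACT CAC ATA CTA GAT CAT GAA TTA CGG TAT CAC ATT ACG — no ATG→stop ORF.
Frame -1: TCG TAA TGT GAT ACC GTA ATT CAT GAT CTA GTA TGT GAG TAC ATG TTG TCT ATG — no ATG→stop ORF.
Frame -2: CGT AAT GTG ATA CCG TAA TTC ATG ATC TAG TAT GTG AGT ACA TGT TGT CTA — ATG at 23, stop TAG at 29 → 9 nt.
Frame -3: GTA ATG TGA TAC CGT AAT TCA TGA TCT AGT ATG TGA GTA CAT GTT GTC TAT — ATG at 6, stop TGA at 9 → 6 nt; ATG at 33, stop TGA at 36 → 6 nt.
Forward-strand max 24 nt; reverse-strand max 9 nt. The forward strand has the longer ORF.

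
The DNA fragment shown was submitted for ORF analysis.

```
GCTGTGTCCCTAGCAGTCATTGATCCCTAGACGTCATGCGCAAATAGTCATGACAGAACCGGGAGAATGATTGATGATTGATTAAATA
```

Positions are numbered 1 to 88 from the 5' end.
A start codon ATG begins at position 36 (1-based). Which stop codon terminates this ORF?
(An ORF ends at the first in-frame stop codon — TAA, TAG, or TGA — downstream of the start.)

Codons from position 36: ATG (36–38), CGC (39–41), AAA (42–44), TAG (45–47).
The first in-frame stop codon is TAG.

TAG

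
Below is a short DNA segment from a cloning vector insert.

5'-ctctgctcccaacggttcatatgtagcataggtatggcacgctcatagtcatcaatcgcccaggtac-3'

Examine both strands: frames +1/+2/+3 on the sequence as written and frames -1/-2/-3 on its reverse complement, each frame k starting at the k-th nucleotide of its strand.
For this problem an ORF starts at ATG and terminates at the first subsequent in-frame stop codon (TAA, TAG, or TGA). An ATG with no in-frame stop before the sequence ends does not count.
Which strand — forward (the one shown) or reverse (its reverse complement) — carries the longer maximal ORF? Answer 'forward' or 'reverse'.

Reverse complement (5'→3'): GTACCTGGGCGATTGATGACTATGAGCGTGCCATACCTATGCTACATATGAACCGTTGGGAGCAGAG
Frame +1: CTC TGC TCC CAA CGG TTC ATA TGT AGC ATA GGT ATG GCA CGC TCA TAG TCA TCA ATC GCC CAG GTA — ATG at 34, stop TAG at 46 → 15 nt.
Frame +2: TCT GCT CCC AAC GGT TCA TAT GTA GCA TAG GTA TGG CAC GCT CAT AGT CAT CAA TCG CCC AGG TAC — no ATG→stop ORF.
Frame +3: CTG CTC CCA ACG GTT CAT ATG TAG CAT AGG TAT GGC ACG CTC ATA GTC ATC AAT CGC CCA GGT — ATG at 21, stop TAG at 24 → 6 nt.
Frame -1: GTA CCT GGG CGA TTG ATG ACT ATG AGC GTG CCA TAC CTA TGC TAC ATA TGA ACC GTT GGG AGC AGA — ATG at 16, stop TGA at 49 → 36 nt; ATG at 22, stop TGA at 49 → 30 nt.
Frame -2: TAC CTG GGC GAT TGA TGA CTA TGA GCG TGC CAT ACC TAT GCT ACA TAT GAA CCG TTG GGA GCA GAG — no ATG→stop ORF.
Frame -3: ACC TGG GCG ATT GAT GAC TAT GAG CGT GCC ATA CCT ATG CTA CAT ATG AAC CGT TGG GAG CAG — no ATG→stop ORF.
Forward-strand max 15 nt; reverse-strand max 36 nt. The reverse strand has the longer ORF.

reverse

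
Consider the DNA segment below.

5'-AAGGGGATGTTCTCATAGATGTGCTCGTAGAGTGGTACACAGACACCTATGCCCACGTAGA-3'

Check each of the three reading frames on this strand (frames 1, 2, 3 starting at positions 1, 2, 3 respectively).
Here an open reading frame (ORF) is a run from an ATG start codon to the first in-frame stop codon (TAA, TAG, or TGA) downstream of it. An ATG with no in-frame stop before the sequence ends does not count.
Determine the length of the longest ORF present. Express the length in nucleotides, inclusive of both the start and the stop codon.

12

Frame 1: AAG GGG ATG TTC TCA TAG ATG TGC TCG TAG AGT GGT ACA CAG ACA CCT ATG CCC ACG TAG — ATG at 7, stop TAG at 16 → 12 nt; ATG at 19, stop TAG at 28 → 12 nt; ATG at 49, stop TAG at 58 → 12 nt.
Frame 2: AGG GGA TGT TCT CAT AGA TGT GCT CGT AGA GTG GTA CAC AGA CAC CTA TGC CCA CGT AGA — no ATG→stop ORF.
Frame 3: GGG GAT GTT CTC ATA GAT GTG CTC GTA GAG TGG TAC ACA GAC ACC TAT GCC CAC GTA — no ATG→stop ORF.
Longest: frame 1, positions 7–18, 12 nt = 4 codons = 3 aa. → 12 nucleotides.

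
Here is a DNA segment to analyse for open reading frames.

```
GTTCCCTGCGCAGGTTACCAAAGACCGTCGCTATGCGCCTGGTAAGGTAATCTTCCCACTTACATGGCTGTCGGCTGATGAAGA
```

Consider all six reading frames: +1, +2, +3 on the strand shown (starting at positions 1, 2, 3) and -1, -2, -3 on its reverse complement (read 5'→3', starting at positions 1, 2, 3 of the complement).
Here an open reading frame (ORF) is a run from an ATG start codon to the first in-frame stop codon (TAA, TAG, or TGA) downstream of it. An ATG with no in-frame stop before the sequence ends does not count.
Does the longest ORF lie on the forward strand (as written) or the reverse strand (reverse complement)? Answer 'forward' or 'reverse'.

forward

Reverse complement (5'→3'): TCTTCATCAGCCGACAGCCATGTAAGTGGGAAGATTACCTTACCAGGCGCATAGCGACGGTCTTTGGTAACCTGCGCAGGGAAC
Frame +1: GTT CCC TGC GCA GGT TAC CAA AGA CCG TCG CTA TGC GCC TGG TAA GGT AAT CTT CCC ACT TAC ATG GCT GTC GGC TGA TGA AGA — ATG at 64, stop TGA at 76 → 15 nt.
Frame +2: TTC CCT GCG CAG GTT ACC AAA GAC CGT CGC TAT GCG CCT GGT AAG GTA ATC TTC CCA CTT ACA TGG CTG TCG GCT GAT GAA — no ATG→stop ORF.
Frame +3: TCC CTG CGC AGG TTA CCA AAG ACC GTC GCT ATG CGC CTG GTA AGG TAA TCT TCC CAC TTA CAT GGC TGT CGG CTG ATG AAG — ATG at 33, stop TAA at 48 → 18 nt.
Frame -1: TCT TCA TCA GCC GAC AGC CAT GTA AGT GGG AAG ATT ACC TTA CCA GGC GCA TAG CGA CGG TCT TTG GTA ACC TGC GCA GGG AAC — no ATG→stop ORF.
Frame -2: CTT CAT CAG CCG ACA GCC ATG TAA GTG GGA AGA TTA CCT TAC CAG GCG CAT AGC GAC GGT CTT TGG TAA CCT GCG CAG GGA — ATG at 20, stop TAA at 23 → 6 nt.
Frame -3: TTC ATC AGC CGA CAG CCA TGT AAG TGG GAA GAT TAC CTT ACC AGG CGC ATA GCG ACG GTC TTT GGT AAC CTG CGC AGG GAA — no ATG→stop ORF.
Forward-strand max 18 nt; reverse-strand max 6 nt. The forward strand has the longer ORF.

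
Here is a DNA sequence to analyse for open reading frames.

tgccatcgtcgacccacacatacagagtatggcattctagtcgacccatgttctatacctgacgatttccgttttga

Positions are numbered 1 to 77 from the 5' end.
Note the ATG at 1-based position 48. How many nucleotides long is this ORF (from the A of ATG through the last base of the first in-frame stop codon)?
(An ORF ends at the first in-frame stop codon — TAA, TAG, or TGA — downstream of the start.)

Codons from position 48: ATG (48–50), TTC (51–53), TAT (54–56), ACC (57–59), TGA (60–62).
TGA is the first in-frame stop; ORF spans 48–62, 15 nucleotides.

15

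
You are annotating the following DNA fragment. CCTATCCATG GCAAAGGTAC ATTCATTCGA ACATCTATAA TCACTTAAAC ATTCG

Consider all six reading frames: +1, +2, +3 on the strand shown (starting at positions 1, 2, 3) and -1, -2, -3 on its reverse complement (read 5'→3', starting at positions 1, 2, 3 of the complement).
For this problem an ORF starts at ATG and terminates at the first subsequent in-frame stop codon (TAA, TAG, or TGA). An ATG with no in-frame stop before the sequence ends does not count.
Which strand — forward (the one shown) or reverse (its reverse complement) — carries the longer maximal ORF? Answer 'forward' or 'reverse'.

Reverse complement (5'→3'): CGAATGTTTAAGTGATTATAGATGTTCGAATGAATGTACCTTTGCCATGGATAGG
Frame +1: CCT ATC CAT GGC AAA GGT ACA TTC ATT CGA ACA TCT ATA ATC ACT TAA ACA TTC — no ATG→stop ORF.
Frame +2: CTA TCC ATG GCA AAG GTA CAT TCA TTC GAA CAT CTA TAA TCA CTT AAA CAT TCG — ATG at 8, stop TAA at 38 → 33 nt.
Frame +3: TAT CCA TGG CAA AGG TAC ATT CAT TCG AAC ATC TAT AAT CAC TTA AAC ATT — no ATG→stop ORF.
Frame -1: CGA ATG TTT AAG TGA TTA TAG ATG TTC GAA TGA ATG TAC CTT TGC CAT GGA TAG — ATG at 4, stop TGA at 13 → 12 nt; ATG at 22, stop TGA at 31 → 12 nt; ATG at 34, stop TAG at 52 → 21 nt.
Frame -2: GAA TGT TTA AGT GAT TAT AGA TGT TCG AAT GAA TGT ACC TTT GCC ATG GAT AGG — no ATG→stop ORF.
Frame -3: AAT GTT TAA GTG ATT ATA GAT GTT CGA ATG AAT GTA CCT TTG CCA TGG ATA — no ATG→stop ORF.
Forward-strand max 33 nt; reverse-strand max 21 nt. The forward strand has the longer ORF.

forward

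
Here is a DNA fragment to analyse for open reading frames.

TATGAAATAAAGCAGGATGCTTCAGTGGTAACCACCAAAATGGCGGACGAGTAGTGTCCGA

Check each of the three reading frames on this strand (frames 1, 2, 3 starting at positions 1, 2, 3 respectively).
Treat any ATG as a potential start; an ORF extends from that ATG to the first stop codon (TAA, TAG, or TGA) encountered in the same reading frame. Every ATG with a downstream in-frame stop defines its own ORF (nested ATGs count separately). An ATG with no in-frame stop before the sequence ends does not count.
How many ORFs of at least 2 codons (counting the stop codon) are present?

3

Frame 1: TAT GAA ATA AAG CAG GAT GCT TCA GTG GTA ACC ACC AAA ATG GCG GAC GAG TAG TGT CCG — ATG at 40, stop TAG at 52 → 15 nt.
Frame 2: ATG AAA TAA AGC AGG ATG CTT CAG TGG TAA CCA CCA AAA TGG CGG ACG AGT AGT GTC CGA — ATG at 2, stop TAA at 8 → 9 nt; ATG at 17, stop TAA at 29 → 15 nt.
Frame 3: TGA AAT AAA GCA GGA TGC TTC AGT GGT AAC CAC CAA AAT GGC GGA CGA GTA GTG TCC — no ATG→stop ORF.
ORFs ≥ 2 codons: frame 1 40–54 (5 codons), frame 2 2–10 (3 codons), frame 2 17–31 (5 codons). Count = 3.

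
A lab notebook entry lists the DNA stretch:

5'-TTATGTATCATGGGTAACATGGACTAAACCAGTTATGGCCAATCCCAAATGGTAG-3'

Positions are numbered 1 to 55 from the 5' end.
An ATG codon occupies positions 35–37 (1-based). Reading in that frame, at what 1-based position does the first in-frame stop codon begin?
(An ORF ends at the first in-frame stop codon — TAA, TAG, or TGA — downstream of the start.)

53

Codons from position 35: ATG (35–37), GCC (38–40), AAT (41–43), CCC (44–46), AAA (47–49), TGG (50–52), TAG (53–55).
TAG is a stop codon; it begins at position 53.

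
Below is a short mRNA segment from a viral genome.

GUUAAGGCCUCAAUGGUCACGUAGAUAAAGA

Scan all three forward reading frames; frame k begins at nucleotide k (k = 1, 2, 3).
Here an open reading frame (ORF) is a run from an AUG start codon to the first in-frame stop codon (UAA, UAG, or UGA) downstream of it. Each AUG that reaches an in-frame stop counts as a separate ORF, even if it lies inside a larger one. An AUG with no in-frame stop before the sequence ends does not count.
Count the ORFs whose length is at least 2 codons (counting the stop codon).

Frame 1: GUU AAG GCC UCA AUG GUC ACG UAG AUA AAG — AUG at 13, stop UAG at 22 → 12 nt.
Frame 2: UUA AGG CCU CAA UGG UCA CGU AGA UAA AGA — no AUG→stop ORF.
Frame 3: UAA GGC CUC AAU GGU CAC GUA GAU AAA — no AUG→stop ORF.
ORFs ≥ 2 codons: frame 1 13–24 (4 codons). Count = 1.

1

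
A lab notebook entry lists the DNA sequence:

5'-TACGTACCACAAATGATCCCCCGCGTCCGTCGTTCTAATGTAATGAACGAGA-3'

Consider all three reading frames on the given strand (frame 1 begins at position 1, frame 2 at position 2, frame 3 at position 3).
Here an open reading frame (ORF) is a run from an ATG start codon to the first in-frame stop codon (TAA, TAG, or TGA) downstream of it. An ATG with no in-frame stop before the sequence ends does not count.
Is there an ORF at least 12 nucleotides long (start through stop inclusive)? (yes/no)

Frame 1: TAC GTA CCA CAA ATG ATC CCC CGC GTC CGT CGT TCT AAT GTA ATG AAC GAG — no ATG→stop ORF.
Frame 2: ACG TAC CAC AAA TGA TCC CCC GCG TCC GTC GTT CTA ATG TAA TGA ACG AGA — ATG at 38, stop TAA at 41 → 6 nt.
Frame 3: CGT ACC ACA AAT GAT CCC CCG CGT CCG TCG TTC TAA TGT AAT GAA CGA — no ATG→stop ORF.
Largest ORF found is 6 nucleotides < 12, so no.

no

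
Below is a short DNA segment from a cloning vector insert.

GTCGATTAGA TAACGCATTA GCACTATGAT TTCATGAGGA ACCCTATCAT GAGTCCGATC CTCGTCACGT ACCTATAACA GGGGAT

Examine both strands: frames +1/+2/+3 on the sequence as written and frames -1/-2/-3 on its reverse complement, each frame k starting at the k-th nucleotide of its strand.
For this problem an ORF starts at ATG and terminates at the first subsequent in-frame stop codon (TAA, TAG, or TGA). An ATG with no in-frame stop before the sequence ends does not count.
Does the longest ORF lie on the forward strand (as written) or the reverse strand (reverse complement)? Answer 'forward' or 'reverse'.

Reverse complement (5'→3'): ATCCCCTGTTATAGGTACGTGACGAGGATCGGACTCATGATAGGGTTCCTCATGAAATCATAGTGCTAATGCGTTATCTAATCGAC
Frame +1: GTC GAT TAG ATA ACG CAT TAG CAC TAT GAT TTC ATG AGG AAC CCT ATC ATG AGT CCG ATC CTC GTC ACG TAC CTA TAA CAG GGG — ATG at 34, stop TAA at 76 → 45 nt; ATG at 49, stop TAA at 76 → 30 nt.
Frame +2: TCG ATT AGA TAA CGC ATT AGC ACT ATG ATT TCA TGA GGA ACC CTA TCA TGA GTC CGA TCC TCG TCA CGT ACC TAT AAC AGG GGA — ATG at 26, stop TGA at 35 → 12 nt.
Frame +3: CGA TTA GAT AAC GCA TTA GCA CTA TGA TTT CAT GAG GAA CCC TAT CAT GAG TCC GAT CCT CGT CAC GTA CCT ATA ACA GGG GAT — no ATG→stop ORF.
Frame -1: ATC CCC TGT TAT AGG TAC GTG ACG AGG ATC GGA CTC ATG ATA GGG TTC CTC ATG AAA TCA TAG TGC TAA TGC GTT ATC TAA TCG — ATG at 37, stop TAG at 61 → 27 nt; ATG at 52, stop TAG at 61 → 12 nt.
Frame -2: TCC CCT GTT ATA GGT ACG TGA CGA GGA TCG GAC TCA TGA TAG GGT TCC TCA TGA AAT CAT AGT GCT AAT GCG TTA TCT AAT CGA — no ATG→stop ORF.
Frame -3: CCC CTG TTA TAG GTA CGT GAC GAG GAT CGG ACT CAT GAT AGG GTT CCT CAT GAA ATC ATA GTG CTA ATG CGT TAT CTA ATC GAC — no ATG→stop ORF.
Forward-strand max 45 nt; reverse-strand max 27 nt. The forward strand has the longer ORF.

forward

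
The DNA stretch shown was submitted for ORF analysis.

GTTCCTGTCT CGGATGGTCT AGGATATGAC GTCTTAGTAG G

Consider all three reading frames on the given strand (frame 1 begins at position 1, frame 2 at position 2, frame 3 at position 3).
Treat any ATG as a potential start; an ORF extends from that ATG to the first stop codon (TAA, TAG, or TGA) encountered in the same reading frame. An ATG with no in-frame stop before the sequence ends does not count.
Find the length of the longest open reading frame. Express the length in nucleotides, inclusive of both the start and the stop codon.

Frame 1: GTT CCT GTC TCG GAT GGT CTA GGA TAT GAC GTC TTA GTA — no ATG→stop ORF.
Frame 2: TTC CTG TCT CGG ATG GTC TAG GAT ATG ACG TCT TAG TAG — ATG at 14, stop TAG at 20 → 9 nt; ATG at 26, stop TAG at 35 → 12 nt.
Frame 3: TCC TGT CTC GGA TGG TCT AGG ATA TGA CGT CTT AGT AGG — no ATG→stop ORF.
Longest: frame 2, positions 26–37, 12 nt = 4 codons = 3 aa. → 12 nucleotides.

12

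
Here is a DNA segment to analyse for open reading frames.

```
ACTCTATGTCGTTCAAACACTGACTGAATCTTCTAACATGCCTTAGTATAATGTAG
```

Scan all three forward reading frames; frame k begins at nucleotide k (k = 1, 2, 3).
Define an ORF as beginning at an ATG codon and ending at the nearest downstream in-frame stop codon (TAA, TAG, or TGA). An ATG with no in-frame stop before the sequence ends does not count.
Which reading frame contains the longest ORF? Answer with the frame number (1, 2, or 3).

3

Frame 1: ACT CTA TGT CGT TCA AAC ACT GAC TGA ATC TTC TAA CAT GCC TTA GTA TAA TGT — no ATG→stop ORF.
Frame 2: CTC TAT GTC GTT CAA ACA CTG ACT GAA TCT TCT AAC ATG CCT TAG TAT AAT GTA — ATG at 38, stop TAG at 44 → 9 nt.
Frame 3: TCT ATG TCG TTC AAA CAC TGA CTG AAT CTT CTA ACA TGC CTT AGT ATA ATG TAG — ATG at 6, stop TGA at 21 → 18 nt; ATG at 51, stop TAG at 54 → 6 nt.
Longest ORF is 18 nt in frame 3 (positions 6–23).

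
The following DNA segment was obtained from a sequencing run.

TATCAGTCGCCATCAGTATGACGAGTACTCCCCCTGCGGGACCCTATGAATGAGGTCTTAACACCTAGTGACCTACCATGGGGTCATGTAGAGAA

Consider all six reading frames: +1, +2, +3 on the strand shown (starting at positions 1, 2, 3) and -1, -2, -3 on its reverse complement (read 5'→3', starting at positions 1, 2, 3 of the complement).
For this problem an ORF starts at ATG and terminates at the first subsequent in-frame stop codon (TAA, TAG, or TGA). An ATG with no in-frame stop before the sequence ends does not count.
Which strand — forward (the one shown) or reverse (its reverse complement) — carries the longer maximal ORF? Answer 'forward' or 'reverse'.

Reverse complement (5'→3'): TTCTCTACATGACCCCATGGTAGGTCACTAGGTGTTAAGACCTCATTCATAGGGTCCCGCAGGGGGAGTACTCGTCATACTGATGGCGACTGATA
Frame +1: TAT CAG TCG CCA TCA GTA TGA CGA GTA CTC CCC CTG CGG GAC CCT ATG AAT GAG GTC TTA ACA CCT AGT GAC CTA CCA TGG GGT CAT GTA GAG — no ATG→stop ORF.
Frame +2: ATC AGT CGC CAT CAG TAT GAC GAG TAC TCC CCC TGC GGG ACC CTA TGA ATG AGG TCT TAA CAC CTA GTG ACC TAC CAT GGG GTC ATG TAG AGA — ATG at 50, stop TAA at 59 → 12 nt; ATG at 86, stop TAG at 89 → 6 nt.
Frame +3: TCA GTC GCC ATC AGT ATG ACG AGT ACT CCC CCT GCG GGA CCC TAT GAA TGA GGT CTT AAC ACC TAG TGA CCT ACC ATG GGG TCA TGT AGA GAA — ATG at 18, stop TGA at 51 → 36 nt.
Frame -1: TTC TCT ACA TGA CCC CAT GGT AGG TCA CTA GGT GTT AAG ACC TCA TTC ATA GGG TCC CGC AGG GGG AGT ACT CGT CAT ACT GAT GGC GAC TGA — no ATG→stop ORF.
Frame -2: TCT CTA CAT GAC CCC ATG GTA GGT CAC TAG GTG TTA AGA CCT CAT TCA TAG GGT CCC GCA GGG GGA GTA CTC GTC ATA CTG ATG GCG ACT GAT — ATG at 17, stop TAG at 29 → 15 nt.
Frame -3: CTC TAC ATG ACC CCA TGG TAG GTC ACT AGG TGT TAA GAC CTC ATT CAT AGG GTC CCG CAG GGG GAG TAC TCG TCA TAC TGA TGG CGA CTG ATA — ATG at 9, stop TAG at 21 → 15 nt.
Forward-strand max 36 nt; reverse-strand max 15 nt. The forward strand has the longer ORF.

forward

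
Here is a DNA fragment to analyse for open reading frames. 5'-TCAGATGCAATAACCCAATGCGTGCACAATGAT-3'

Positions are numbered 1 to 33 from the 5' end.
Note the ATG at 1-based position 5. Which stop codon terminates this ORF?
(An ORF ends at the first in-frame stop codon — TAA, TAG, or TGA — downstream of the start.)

Codons from position 5: ATG (5–7), CAA (8–10), TAA (11–13).
The first in-frame stop codon is TAA.

TAA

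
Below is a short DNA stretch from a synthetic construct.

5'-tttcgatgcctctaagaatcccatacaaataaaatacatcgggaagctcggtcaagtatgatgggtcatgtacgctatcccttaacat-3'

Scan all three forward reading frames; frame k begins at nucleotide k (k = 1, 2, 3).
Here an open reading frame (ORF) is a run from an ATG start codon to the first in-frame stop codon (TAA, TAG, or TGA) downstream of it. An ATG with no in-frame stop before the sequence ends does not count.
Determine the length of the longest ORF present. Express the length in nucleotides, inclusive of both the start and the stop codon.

Frame 1: TTT CGA TGC CTC TAA GAA TCC CAT ACA AAT AAA ATA CAT CGG GAA GCT CGG TCA AGT ATG ATG GGT CAT GTA CGC TAT CCC TTA ACA — no ATG→stop ORF.
Frame 2: TTC GAT GCC TCT AAG AAT CCC ATA CAA ATA AAA TAC ATC GGG AAG CTC GGT CAA GTA TGA TGG GTC ATG TAC GCT ATC CCT TAA CAT — ATG at 68, stop TAA at 83 → 18 nt.
Frame 3: TCG ATG CCT CTA AGA ATC CCA TAC AAA TAA AAT ACA TCG GGA AGC TCG GTC AAG TAT GAT GGG TCA TGT ACG CTA TCC CTT AAC — ATG at 6, stop TAA at 30 → 27 nt.
Longest: frame 3, positions 6–32, 27 nt = 9 codons = 8 aa. → 27 nucleotides.

27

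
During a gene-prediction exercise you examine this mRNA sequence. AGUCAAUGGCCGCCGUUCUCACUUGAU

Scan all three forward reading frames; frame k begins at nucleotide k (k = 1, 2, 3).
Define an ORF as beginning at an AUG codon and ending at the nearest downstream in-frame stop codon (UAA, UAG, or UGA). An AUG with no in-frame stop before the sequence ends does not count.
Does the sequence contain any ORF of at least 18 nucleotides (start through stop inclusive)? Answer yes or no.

Frame 1: AGU CAA UGG CCG CCG UUC UCA CUU GAU — no AUG→stop ORF.
Frame 2: GUC AAU GGC CGC CGU UCU CAC UUG — no AUG→stop ORF.
Frame 3: UCA AUG GCC GCC GUU CUC ACU UGA — AUG at 6, stop UGA at 24 → 21 nt.
Frame 3 has an ORF of 21 nucleotides (positions 6–26) ≥ 18, so yes.

yes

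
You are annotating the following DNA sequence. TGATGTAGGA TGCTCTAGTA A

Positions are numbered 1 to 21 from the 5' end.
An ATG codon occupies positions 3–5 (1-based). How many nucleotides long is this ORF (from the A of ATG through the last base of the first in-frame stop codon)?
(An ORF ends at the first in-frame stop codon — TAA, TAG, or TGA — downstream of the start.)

6

Codons from position 3: ATG (3–5), TAG (6–8).
TAG is the first in-frame stop; ORF spans 3–8, 6 nucleotides.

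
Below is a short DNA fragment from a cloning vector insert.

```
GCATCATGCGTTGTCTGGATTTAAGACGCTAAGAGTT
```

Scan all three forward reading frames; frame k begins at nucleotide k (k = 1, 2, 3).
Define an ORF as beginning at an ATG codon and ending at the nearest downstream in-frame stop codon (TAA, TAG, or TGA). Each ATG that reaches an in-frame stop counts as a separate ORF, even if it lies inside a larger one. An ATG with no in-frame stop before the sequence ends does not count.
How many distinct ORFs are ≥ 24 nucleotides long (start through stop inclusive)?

Frame 1: GCA TCA TGC GTT GTC TGG ATT TAA GAC GCT AAG AGT — no ATG→stop ORF.
Frame 2: CAT CAT GCG TTG TCT GGA TTT AAG ACG CTA AGA GTT — no ATG→stop ORF.
Frame 3: ATC ATG CGT TGT CTG GAT TTA AGA CGC TAA GAG — ATG at 6, stop TAA at 30 → 27 nt.
ORFs ≥ 24 nucleotides: frame 3 6–32 (27 nucleotides). Count = 1.

1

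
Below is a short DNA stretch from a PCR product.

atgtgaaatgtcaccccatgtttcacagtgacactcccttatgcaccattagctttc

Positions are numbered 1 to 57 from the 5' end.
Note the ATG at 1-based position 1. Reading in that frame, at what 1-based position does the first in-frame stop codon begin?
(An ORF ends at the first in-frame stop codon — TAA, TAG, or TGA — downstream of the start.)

Codons from position 1: ATG (1–3), TGA (4–6).
TGA is a stop codon; it begins at position 4.

4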